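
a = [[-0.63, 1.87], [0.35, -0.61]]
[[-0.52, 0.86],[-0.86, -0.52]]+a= [[-1.15, 2.73], [-0.51, -1.13]]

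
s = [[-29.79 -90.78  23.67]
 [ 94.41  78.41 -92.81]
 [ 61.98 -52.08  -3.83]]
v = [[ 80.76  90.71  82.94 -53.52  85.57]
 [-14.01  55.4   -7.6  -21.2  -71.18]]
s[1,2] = -92.81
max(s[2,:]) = 61.98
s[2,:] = [61.98, -52.08, -3.83]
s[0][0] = -29.79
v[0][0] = 80.76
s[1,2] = -92.81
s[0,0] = -29.79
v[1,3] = -21.2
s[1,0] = 94.41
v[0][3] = -53.52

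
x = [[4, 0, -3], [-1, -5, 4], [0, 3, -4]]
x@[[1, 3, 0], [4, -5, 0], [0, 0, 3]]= [[4, 12, -9], [-21, 22, 12], [12, -15, -12]]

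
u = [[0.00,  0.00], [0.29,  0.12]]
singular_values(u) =[0.31, 0.0]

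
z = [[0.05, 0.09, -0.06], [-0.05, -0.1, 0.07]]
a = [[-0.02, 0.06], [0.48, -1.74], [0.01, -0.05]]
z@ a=[[0.04, -0.15], [-0.05, 0.17]]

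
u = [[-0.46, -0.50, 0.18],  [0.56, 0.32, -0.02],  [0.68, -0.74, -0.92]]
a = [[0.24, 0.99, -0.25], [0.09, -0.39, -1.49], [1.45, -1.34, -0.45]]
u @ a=[[0.11, -0.5, 0.78], [0.13, 0.46, -0.61], [-1.24, 2.19, 1.35]]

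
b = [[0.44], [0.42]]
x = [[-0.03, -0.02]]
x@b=[[-0.02]]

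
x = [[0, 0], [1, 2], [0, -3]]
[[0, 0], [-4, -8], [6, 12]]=x @ [[0, 0], [-2, -4]]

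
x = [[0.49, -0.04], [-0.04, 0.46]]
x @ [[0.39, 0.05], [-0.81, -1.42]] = [[0.22, 0.08],[-0.39, -0.66]]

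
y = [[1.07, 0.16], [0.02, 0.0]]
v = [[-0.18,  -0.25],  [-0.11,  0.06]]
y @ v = [[-0.21,  -0.26], [-0.00,  -0.00]]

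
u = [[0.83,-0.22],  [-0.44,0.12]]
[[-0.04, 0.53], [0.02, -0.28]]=u@[[-0.08, 0.5],[-0.14, -0.54]]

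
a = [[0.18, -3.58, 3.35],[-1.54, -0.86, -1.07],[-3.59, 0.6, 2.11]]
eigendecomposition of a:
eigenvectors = [[(-0.04+0.63j), (-0.04-0.63j), (-0.57+0j)], [(-0.05-0.28j), -0.05+0.28j, -0.75+0.00j], [-0.72+0.00j, -0.72-0.00j, (-0.34+0j)]]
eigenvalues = [(1.97+3.41j), (1.97-3.41j), (-2.52+0j)]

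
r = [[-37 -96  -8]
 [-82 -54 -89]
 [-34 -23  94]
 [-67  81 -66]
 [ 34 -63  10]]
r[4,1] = -63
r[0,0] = -37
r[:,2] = [-8, -89, 94, -66, 10]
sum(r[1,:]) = -225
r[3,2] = -66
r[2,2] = 94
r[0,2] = -8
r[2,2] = 94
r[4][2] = 10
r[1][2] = -89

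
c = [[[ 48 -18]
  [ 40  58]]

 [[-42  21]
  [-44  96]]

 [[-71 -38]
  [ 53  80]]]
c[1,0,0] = -42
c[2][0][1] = -38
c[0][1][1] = 58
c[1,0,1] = 21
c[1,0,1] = 21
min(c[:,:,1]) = -38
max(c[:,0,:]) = 48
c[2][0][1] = -38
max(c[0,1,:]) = 58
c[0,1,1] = 58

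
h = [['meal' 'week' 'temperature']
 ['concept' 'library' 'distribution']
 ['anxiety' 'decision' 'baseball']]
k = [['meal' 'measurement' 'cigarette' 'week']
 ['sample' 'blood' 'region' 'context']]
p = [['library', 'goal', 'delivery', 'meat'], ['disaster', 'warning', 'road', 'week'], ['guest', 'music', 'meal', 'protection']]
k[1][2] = 'region'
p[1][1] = 'warning'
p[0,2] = 'delivery'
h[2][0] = 'anxiety'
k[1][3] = 'context'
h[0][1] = 'week'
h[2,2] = 'baseball'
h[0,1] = 'week'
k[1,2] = 'region'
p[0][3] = 'meat'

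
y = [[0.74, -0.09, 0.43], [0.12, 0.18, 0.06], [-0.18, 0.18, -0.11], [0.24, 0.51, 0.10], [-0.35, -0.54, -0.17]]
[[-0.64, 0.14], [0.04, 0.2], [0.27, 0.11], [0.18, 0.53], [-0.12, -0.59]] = y @ [[-0.88, 0.2], [0.73, 0.91], [0.19, 0.17]]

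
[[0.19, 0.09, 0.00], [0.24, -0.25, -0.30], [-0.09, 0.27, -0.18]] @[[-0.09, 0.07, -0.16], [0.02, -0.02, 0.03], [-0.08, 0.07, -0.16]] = [[-0.02, 0.01, -0.03], [-0.00, 0.0, 0.0], [0.03, -0.02, 0.05]]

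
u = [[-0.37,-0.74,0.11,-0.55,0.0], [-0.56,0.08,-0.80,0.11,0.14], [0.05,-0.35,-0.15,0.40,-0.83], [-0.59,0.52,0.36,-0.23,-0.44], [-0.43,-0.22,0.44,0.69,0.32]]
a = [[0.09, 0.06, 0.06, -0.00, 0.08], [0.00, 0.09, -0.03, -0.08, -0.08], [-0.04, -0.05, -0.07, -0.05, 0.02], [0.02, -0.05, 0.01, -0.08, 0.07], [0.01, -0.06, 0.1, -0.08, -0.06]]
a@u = [[-0.1, -0.10, -0.01, 0.04, -0.02], [0.03, -0.01, -0.13, -0.04, 0.05], [0.06, 0.02, 0.04, 0.01, 0.08], [0.04, -0.08, 0.04, 0.05, 0.04], [0.11, -0.08, -0.02, 0.0, -0.08]]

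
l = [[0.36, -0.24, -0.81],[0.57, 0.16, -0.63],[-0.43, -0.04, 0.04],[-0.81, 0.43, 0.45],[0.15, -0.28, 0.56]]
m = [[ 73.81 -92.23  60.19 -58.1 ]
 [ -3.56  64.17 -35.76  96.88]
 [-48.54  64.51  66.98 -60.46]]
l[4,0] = 0.149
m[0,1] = -92.23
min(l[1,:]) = -0.634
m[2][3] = -60.46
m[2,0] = -48.54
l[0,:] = [0.356, -0.24, -0.814]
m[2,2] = 66.98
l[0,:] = [0.356, -0.24, -0.814]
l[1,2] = -0.634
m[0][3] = -58.1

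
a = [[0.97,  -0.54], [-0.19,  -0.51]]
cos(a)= [[0.52, 0.11], [0.04, 0.82]]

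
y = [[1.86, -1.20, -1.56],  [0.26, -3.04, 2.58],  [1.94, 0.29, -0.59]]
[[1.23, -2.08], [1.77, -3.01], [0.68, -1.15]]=y @ [[0.45, -0.76], [-0.46, 0.78], [0.1, -0.17]]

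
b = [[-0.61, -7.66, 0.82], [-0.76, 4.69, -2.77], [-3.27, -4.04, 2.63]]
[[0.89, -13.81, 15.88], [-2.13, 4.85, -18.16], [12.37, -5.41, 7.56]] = b @ [[-2.56, 0.40, 2.22], [0.30, 1.92, -1.97], [1.98, 1.39, 2.61]]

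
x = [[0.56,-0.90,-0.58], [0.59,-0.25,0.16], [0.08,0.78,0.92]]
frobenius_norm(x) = 1.83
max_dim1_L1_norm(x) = 2.04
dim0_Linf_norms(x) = [0.59, 0.9, 0.92]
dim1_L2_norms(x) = [1.21, 0.66, 1.21]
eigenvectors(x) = [[0.44+0.00j, 0.73+0.00j, 0.73-0.00j], [(0.66+0j), 0.29-0.21j, (0.29+0.21j)], [-0.60+0.00j, -0.52-0.27j, -0.52+0.27j]]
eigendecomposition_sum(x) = [[-0j, (-0-0j), -0j],[0.00-0.00j, -0.00-0.00j, 0.00-0.00j],[-0.00+0.00j, 0.00+0.00j, -0.00+0.00j]] + [[0.28+0.65j,  -0.45+0.19j,  (-0.29+0.69j)], [0.29+0.18j,  (-0.12+0.2j),  (0.08+0.36j)], [0.04-0.56j,  0.39+0.03j,  0.46-0.38j]] + [[0.28-0.65j, -0.45-0.19j, -0.29-0.69j], [(0.29-0.18j), (-0.12-0.2j), (0.08-0.36j)], [(0.04+0.56j), (0.39-0.03j), (0.46+0.38j)]]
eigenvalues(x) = [(-0+0j), (0.62+0.47j), (0.62-0.47j)]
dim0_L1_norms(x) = [1.23, 1.93, 1.66]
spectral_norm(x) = 1.64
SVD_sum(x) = [[0.31, -0.87, -0.73], [0.06, -0.18, -0.15], [-0.30, 0.83, 0.7]] + [[0.25, -0.03, 0.15], [0.53, -0.07, 0.31], [0.38, -0.05, 0.22]] + [[0.00, 0.0, -0.00],  [-0.00, -0.00, 0.00],  [0.00, 0.00, -0.00]]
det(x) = -0.00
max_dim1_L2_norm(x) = 1.21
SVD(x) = [[-0.71, -0.36, 0.6], [-0.15, -0.76, -0.63], [0.69, -0.54, 0.49]] @ diag([1.6430789200715494, 0.8109818980584452, 0.00015309485053547348]) @ [[-0.26, 0.74, 0.62], [-0.86, 0.12, -0.5], [0.44, 0.66, -0.6]]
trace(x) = 1.23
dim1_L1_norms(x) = [2.04, 1.0, 1.78]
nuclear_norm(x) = 2.45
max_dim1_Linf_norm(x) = 0.92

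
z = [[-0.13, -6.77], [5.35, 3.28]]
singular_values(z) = [8.11, 4.41]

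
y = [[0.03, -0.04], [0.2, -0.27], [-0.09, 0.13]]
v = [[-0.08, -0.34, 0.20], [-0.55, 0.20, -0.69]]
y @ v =[[0.02, -0.02, 0.03], [0.13, -0.12, 0.23], [-0.06, 0.06, -0.11]]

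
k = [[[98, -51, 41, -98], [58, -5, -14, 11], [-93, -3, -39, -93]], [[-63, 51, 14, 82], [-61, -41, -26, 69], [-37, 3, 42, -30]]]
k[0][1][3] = 11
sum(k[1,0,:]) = 84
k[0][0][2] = 41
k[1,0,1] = 51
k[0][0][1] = -51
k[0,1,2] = -14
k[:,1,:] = [[58, -5, -14, 11], [-61, -41, -26, 69]]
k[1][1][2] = -26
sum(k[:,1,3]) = 80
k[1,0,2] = 14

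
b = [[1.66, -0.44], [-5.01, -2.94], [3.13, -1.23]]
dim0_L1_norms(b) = [9.8, 4.61]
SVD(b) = [[-0.22, -0.36], [0.89, -0.46], [-0.40, -0.81]] @ diag([6.404058099447581, 2.6440007297464634]) @ [[-0.95, -0.31], [-0.31, 0.95]]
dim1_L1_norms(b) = [2.1, 7.95, 4.36]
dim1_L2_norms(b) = [1.72, 5.81, 3.36]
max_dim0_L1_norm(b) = 9.8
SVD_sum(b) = [[1.36, 0.45], [-5.39, -1.78], [2.45, 0.81]] + [[0.3, -0.89], [0.38, -1.16], [0.68, -2.04]]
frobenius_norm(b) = 6.93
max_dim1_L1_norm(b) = 7.95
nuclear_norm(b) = 9.05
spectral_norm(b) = 6.40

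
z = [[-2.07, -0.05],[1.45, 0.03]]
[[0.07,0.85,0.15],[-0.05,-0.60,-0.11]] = z @ [[-0.03, -0.42, -0.08], [-0.06, 0.32, 0.32]]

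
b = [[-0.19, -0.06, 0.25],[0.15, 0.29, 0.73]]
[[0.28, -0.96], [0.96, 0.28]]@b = [[-0.2, -0.30, -0.63],[-0.14, 0.02, 0.44]]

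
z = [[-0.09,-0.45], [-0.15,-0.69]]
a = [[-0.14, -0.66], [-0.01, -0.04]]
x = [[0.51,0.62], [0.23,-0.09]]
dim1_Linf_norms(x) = [0.62, 0.23]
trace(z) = -0.78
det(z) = -0.01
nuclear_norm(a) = 0.68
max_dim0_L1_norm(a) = 0.7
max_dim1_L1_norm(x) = 1.13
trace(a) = -0.18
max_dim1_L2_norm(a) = 0.67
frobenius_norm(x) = 0.84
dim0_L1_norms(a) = [0.15, 0.7]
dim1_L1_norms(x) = [1.13, 0.32]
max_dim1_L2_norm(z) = 0.71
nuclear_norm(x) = 1.04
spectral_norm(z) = 0.84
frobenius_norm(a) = 0.68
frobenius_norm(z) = 0.84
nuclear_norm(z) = 0.85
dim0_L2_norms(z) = [0.17, 0.82]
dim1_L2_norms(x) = [0.8, 0.25]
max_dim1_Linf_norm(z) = 0.69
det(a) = -0.00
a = x @ z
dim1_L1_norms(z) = [0.54, 0.84]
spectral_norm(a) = 0.68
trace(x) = 0.42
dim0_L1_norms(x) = [0.74, 0.71]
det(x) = -0.19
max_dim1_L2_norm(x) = 0.8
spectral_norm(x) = 0.81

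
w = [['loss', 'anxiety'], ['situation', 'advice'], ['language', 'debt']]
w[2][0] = 'language'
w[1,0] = 'situation'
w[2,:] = ['language', 'debt']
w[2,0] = 'language'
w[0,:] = ['loss', 'anxiety']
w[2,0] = 'language'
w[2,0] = 'language'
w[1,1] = 'advice'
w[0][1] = 'anxiety'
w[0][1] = 'anxiety'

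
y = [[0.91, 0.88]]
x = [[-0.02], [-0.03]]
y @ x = [[-0.04]]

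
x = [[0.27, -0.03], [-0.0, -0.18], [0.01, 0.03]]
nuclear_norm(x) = 0.45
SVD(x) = [[-0.99, 0.12],  [-0.13, -0.98],  [-0.02, 0.17]] @ diag([0.27296396843154264, 0.1808056192105317]) @ [[-0.98, 0.19],[0.19, 0.98]]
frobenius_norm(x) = 0.33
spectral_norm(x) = 0.27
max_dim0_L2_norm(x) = 0.27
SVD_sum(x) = [[0.27,-0.05], [0.03,-0.01], [0.00,-0.00]] + [[0.00, 0.02], [-0.03, -0.17], [0.01, 0.03]]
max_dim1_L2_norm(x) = 0.27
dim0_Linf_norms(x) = [0.27, 0.18]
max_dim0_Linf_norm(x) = 0.27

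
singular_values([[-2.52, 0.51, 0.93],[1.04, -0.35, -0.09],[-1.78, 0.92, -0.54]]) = [3.44, 1.08, 0.0]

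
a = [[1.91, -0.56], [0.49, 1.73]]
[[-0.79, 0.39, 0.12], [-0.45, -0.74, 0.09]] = a @ [[-0.45, 0.07, 0.07],[-0.13, -0.45, 0.03]]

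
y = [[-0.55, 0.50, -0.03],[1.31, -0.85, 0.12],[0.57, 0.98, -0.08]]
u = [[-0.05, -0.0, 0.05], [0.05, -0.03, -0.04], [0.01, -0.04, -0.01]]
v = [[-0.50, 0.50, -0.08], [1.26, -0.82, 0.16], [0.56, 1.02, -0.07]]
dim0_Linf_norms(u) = [0.05, 0.04, 0.05]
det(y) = 0.06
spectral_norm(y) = 1.73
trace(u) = -0.09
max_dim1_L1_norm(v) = 2.24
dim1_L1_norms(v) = [1.08, 2.24, 1.65]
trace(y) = -1.48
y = v + u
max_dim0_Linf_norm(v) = 1.26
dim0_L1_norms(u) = [0.11, 0.07, 0.1]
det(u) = -0.00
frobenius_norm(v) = 2.04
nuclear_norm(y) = 2.90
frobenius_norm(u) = 0.11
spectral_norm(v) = 1.68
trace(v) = -1.39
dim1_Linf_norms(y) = [0.55, 1.31, 0.98]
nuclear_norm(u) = 0.15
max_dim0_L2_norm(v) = 1.47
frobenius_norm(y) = 2.07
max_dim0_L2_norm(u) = 0.07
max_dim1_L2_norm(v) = 1.51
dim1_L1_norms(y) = [1.08, 2.28, 1.63]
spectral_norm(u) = 0.10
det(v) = 0.00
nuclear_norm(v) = 2.84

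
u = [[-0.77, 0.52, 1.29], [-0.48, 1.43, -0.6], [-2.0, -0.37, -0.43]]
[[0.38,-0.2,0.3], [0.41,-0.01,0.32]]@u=[[-0.8, -0.2, 0.48], [-0.95, 0.08, 0.4]]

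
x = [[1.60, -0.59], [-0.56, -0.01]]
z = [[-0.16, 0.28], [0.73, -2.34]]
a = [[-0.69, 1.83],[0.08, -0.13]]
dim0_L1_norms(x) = [2.16, 0.6]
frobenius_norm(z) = 2.47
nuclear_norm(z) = 2.54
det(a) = -0.06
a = x @ z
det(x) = -0.35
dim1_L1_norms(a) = [2.52, 0.21]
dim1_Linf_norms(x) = [1.6, 0.56]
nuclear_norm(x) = 1.98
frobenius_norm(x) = 1.79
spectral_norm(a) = 1.96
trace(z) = -2.50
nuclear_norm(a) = 1.99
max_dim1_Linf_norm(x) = 1.6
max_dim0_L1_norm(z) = 2.62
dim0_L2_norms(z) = [0.75, 2.36]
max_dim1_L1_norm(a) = 2.52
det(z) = 0.17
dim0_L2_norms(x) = [1.7, 0.59]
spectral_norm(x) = 1.78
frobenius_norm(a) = 1.96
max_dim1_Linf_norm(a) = 1.83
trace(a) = -0.82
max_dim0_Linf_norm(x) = 1.6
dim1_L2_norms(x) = [1.71, 0.56]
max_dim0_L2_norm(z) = 2.36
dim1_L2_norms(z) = [0.32, 2.45]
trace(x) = 1.59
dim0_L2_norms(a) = [0.69, 1.83]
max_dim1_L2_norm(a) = 1.96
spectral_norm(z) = 2.47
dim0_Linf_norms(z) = [0.73, 2.34]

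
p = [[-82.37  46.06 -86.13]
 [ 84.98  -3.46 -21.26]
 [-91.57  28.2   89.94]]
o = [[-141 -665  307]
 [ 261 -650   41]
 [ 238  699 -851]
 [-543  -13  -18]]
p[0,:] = [-82.37, 46.06, -86.13]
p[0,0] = -82.37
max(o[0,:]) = 307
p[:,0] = [-82.37, 84.98, -91.57]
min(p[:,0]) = -91.57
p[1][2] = -21.26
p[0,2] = -86.13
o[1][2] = 41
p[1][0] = 84.98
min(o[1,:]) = -650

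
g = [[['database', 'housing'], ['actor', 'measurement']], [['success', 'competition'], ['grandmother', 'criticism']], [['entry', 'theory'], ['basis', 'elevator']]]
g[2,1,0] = 'basis'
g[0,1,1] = 'measurement'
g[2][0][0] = 'entry'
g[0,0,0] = 'database'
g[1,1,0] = 'grandmother'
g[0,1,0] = 'actor'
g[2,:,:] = [['entry', 'theory'], ['basis', 'elevator']]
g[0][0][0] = 'database'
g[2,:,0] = ['entry', 'basis']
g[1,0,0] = 'success'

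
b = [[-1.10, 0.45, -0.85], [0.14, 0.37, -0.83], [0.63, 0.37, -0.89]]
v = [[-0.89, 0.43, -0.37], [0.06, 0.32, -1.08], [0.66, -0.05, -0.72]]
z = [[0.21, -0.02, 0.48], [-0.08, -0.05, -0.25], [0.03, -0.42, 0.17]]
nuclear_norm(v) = 2.60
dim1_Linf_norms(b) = [1.1, 0.83, 0.89]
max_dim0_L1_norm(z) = 0.9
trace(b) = -1.62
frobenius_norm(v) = 1.83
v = z + b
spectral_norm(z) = 0.63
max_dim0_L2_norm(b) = 1.48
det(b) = -0.00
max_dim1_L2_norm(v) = 1.13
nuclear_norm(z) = 1.05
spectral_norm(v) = 1.40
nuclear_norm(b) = 2.90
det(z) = -0.01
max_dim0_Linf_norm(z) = 0.48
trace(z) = 0.33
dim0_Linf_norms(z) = [0.21, 0.42, 0.48]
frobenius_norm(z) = 0.74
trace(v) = -1.29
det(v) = 0.04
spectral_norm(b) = 1.66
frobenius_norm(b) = 2.08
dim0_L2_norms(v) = [1.11, 0.54, 1.35]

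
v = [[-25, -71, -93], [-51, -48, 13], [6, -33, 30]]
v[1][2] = 13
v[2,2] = 30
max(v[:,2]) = 30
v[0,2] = -93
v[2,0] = 6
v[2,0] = 6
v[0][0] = -25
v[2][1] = -33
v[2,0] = 6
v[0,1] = -71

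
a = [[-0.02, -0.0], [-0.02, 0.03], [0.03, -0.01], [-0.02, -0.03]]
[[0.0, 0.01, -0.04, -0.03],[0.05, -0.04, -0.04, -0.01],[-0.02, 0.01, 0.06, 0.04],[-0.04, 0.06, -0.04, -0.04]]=a @ [[-0.09, -0.35, 2.04, 1.36],  [1.54, -1.66, 0.07, 0.48]]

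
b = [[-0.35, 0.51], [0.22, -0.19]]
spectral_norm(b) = 0.68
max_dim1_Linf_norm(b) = 0.51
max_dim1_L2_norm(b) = 0.62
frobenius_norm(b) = 0.68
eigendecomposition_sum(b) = [[-0.38,0.45], [0.2,-0.24]] + [[0.03, 0.06], [0.02, 0.05]]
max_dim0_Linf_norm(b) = 0.51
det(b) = -0.05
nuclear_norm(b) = 0.75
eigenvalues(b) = [-0.61, 0.07]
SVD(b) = [[-0.91, 0.42], [0.42, 0.91]] @ diag([0.6801361462451065, 0.06719242941622851]) @ [[0.60, -0.80], [0.8, 0.60]]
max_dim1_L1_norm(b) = 0.86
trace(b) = -0.54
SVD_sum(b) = [[-0.37, 0.49], [0.17, -0.23]] + [[0.02,  0.02], [0.05,  0.04]]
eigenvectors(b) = [[-0.89, -0.77], [0.46, -0.64]]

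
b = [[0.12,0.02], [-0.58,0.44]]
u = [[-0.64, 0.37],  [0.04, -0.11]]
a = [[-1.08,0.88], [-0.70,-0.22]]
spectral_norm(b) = 0.73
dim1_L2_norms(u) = [0.74, 0.12]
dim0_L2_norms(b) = [0.59, 0.44]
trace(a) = -1.30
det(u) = 0.06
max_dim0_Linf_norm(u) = 0.64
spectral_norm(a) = 1.46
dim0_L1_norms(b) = [0.7, 0.46]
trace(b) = 0.56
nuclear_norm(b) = 0.82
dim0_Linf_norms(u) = [0.64, 0.37]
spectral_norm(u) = 0.74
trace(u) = -0.75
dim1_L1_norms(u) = [1.01, 0.15]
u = a @ b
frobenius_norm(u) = 0.75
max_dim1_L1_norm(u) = 1.01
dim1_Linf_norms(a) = [1.08, 0.7]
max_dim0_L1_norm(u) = 0.68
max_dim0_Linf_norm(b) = 0.58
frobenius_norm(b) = 0.74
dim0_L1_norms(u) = [0.68, 0.48]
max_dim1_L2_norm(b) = 0.73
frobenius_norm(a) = 1.57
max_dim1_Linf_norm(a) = 1.08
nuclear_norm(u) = 0.82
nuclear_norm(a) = 2.05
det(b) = 0.06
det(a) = 0.85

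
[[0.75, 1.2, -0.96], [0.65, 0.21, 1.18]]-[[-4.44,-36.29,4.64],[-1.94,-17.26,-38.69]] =[[5.19, 37.49, -5.6],[2.59, 17.47, 39.87]]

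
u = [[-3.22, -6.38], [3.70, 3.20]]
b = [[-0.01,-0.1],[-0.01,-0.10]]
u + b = [[-3.23, -6.48], [3.69, 3.1]]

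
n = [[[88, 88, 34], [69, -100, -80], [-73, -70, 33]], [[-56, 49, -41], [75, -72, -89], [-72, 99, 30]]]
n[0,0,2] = 34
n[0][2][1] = -70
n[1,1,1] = -72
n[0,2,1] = -70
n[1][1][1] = -72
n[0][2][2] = 33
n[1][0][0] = -56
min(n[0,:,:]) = -100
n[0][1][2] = -80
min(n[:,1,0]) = 69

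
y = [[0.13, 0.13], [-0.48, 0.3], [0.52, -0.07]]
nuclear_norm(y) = 0.99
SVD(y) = [[-0.1,  -0.71], [0.73,  -0.53], [-0.68,  -0.46]] @ diag([0.758529159276311, 0.23266610094204215]) @ [[-0.94, 0.33], [-0.33, -0.94]]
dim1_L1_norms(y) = [0.26, 0.78, 0.59]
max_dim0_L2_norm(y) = 0.72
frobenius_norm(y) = 0.79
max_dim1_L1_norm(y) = 0.78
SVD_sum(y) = [[0.07, -0.03], [-0.52, 0.18], [0.48, -0.17]] + [[0.06, 0.16],  [0.04, 0.12],  [0.04, 0.10]]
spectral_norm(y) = 0.76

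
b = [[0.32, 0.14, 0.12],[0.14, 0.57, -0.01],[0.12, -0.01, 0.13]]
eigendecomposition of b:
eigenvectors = [[-0.43, -0.76, -0.48], [-0.9, 0.41, 0.15], [-0.08, -0.50, 0.86]]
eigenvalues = [0.64, 0.32, 0.06]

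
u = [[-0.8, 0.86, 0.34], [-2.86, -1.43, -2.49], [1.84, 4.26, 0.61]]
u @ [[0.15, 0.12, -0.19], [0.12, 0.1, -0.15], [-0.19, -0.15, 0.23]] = [[-0.08, -0.06, 0.10], [-0.13, -0.11, 0.19], [0.67, 0.56, -0.85]]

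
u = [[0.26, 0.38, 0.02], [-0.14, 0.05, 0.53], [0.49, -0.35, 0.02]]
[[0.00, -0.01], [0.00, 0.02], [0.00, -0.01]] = u@[[0.0, -0.03], [0.0, -0.01], [-0.00, 0.03]]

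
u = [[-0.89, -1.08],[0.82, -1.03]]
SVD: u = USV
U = [[0.80, 0.60], [0.6, -0.8]]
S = [1.5, 1.2]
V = [[-0.15, -0.99], [-0.99, 0.15]]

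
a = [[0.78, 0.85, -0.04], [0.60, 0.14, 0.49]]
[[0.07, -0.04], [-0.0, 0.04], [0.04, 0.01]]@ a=[[0.03, 0.05, -0.02], [0.02, 0.01, 0.02], [0.04, 0.04, 0.00]]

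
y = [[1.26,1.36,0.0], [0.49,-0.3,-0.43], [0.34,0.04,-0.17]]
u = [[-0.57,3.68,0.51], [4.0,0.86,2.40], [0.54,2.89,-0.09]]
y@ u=[[4.72, 5.81, 3.91], [-1.71, 0.30, -0.43], [-0.13, 0.79, 0.28]]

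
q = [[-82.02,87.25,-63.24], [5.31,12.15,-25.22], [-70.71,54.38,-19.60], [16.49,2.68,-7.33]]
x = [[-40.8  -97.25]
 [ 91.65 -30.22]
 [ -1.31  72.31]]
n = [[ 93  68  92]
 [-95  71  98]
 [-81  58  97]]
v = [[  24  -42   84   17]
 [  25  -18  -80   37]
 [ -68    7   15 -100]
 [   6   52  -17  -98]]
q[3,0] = 16.49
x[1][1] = -30.22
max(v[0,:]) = 84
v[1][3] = 37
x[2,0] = -1.31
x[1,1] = -30.22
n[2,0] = -81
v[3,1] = 52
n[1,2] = 98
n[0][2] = 92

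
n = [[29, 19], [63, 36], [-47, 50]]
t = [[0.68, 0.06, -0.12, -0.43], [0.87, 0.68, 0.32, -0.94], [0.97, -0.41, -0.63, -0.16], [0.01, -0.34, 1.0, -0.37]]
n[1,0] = 63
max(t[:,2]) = 0.997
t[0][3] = -0.432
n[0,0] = 29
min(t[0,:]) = -0.432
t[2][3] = -0.163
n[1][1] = 36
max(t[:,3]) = -0.163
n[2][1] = 50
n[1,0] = 63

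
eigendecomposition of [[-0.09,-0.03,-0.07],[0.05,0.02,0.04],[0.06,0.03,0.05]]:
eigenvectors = [[-0.82, -0.57, -0.53], [0.41, 0.42, -0.27], [0.41, 0.71, 0.8]]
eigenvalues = [-0.04, 0.02, -0.0]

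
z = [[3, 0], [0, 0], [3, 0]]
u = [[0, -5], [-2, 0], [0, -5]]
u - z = [[-3, -5], [-2, 0], [-3, -5]]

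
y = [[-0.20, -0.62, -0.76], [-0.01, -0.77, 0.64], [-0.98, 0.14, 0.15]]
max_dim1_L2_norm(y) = 1.0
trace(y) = -0.82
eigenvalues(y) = [(1+0j), (-0.91+0.41j), (-0.91-0.41j)]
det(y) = 1.00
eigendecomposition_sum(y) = [[0.37+0.00j, -0.17+0.00j, (-0.46+0j)], [(-0.17+0j), 0.07+0.00j, (0.2+0j)], [(-0.46+0j), (0.2+0j), (0.56+0j)]] + [[(-0.29+0.13j), (-0.23-0.3j), (-0.15+0.22j)], [0.08+0.38j, (-0.42+0.19j), (0.22+0.24j)], [-0.26-0.03j, -0.03-0.32j, (-0.2+0.09j)]] + [[-0.29-0.13j, -0.23+0.30j, (-0.15-0.22j)], [0.08-0.38j, (-0.42-0.19j), 0.22-0.24j], [(-0.26+0.03j), -0.03+0.32j, -0.20-0.09j]]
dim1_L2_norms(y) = [1.0, 1.0, 1.0]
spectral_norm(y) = 1.00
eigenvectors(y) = [[0.61+0.00j, -0.12-0.55j, -0.12+0.55j],[(-0.27+0j), -0.68+0.00j, (-0.68-0j)],[-0.74+0.00j, (0.15-0.45j), 0.15+0.45j]]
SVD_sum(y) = [[0.12, -0.02, -0.72], [-0.10, 0.01, 0.61], [-0.05, 0.01, 0.3]] + [[0.08, -0.06, 0.01], [0.43, -0.32, 0.08], [-0.66, 0.5, -0.12]] + [[-0.40, -0.54, -0.05], [-0.34, -0.46, -0.04], [-0.27, -0.36, -0.04]]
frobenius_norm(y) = 1.73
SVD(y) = [[-0.73, 0.10, -0.68],  [0.61, 0.54, -0.58],  [0.31, -0.84, -0.46]] @ diag([1.004944312517398, 1.0021853720439022, 0.996399221597528]) @ [[-0.16,0.02,0.99], [0.79,-0.59,0.14], [0.59,0.80,0.08]]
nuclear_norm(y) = 3.00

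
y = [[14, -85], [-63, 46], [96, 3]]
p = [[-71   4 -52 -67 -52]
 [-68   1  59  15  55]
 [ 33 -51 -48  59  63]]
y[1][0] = -63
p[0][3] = -67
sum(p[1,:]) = 62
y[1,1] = 46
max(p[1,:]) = 59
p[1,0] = -68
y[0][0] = 14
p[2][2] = -48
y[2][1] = 3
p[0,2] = -52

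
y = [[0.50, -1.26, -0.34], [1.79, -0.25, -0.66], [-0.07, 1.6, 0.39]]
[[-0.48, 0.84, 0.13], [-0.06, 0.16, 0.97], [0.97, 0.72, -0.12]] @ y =[[1.25,  0.6,  -0.34], [0.19,  1.59,  0.29], [1.78,  -1.59,  -0.85]]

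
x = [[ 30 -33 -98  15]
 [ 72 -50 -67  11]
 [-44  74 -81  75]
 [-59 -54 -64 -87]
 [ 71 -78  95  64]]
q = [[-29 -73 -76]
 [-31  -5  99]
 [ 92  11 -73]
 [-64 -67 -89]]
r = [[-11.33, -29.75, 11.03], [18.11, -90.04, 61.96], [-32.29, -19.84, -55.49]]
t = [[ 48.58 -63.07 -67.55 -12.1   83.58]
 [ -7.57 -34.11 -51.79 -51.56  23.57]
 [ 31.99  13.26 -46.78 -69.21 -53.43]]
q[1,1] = -5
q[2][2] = -73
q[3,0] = -64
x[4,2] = 95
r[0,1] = -29.75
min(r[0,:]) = -29.75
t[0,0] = 48.58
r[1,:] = [18.11, -90.04, 61.96]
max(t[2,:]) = 31.99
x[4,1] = -78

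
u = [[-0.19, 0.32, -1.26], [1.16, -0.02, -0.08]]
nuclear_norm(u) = 2.47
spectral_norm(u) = 1.33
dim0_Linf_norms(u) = [1.16, 0.32, 1.26]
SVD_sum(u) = [[-0.5, 0.3, -1.13], [0.15, -0.09, 0.35]] + [[0.31,0.02,-0.13], [1.01,0.07,-0.43]]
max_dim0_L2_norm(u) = 1.26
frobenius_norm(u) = 1.75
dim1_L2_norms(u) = [1.31, 1.16]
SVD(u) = [[-0.96, 0.29], [0.29, 0.96]] @ diag([1.3283877362511833, 1.146248673795288]) @ [[0.39, -0.23, 0.89], [0.92, 0.06, -0.39]]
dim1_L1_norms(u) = [1.77, 1.26]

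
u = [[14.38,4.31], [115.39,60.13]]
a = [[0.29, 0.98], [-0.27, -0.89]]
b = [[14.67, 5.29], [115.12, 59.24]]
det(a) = 0.01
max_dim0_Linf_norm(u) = 115.39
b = a + u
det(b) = 260.07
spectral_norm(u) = 130.95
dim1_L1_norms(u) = [18.69, 175.52]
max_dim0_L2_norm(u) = 116.28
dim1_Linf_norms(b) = [14.67, 115.12]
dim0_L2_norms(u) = [116.28, 60.28]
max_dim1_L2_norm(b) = 129.47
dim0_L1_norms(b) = [129.79, 64.53]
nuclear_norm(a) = 1.39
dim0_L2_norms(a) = [0.4, 1.32]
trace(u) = 74.51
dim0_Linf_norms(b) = [115.12, 59.24]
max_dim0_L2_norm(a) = 1.32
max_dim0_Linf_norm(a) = 0.98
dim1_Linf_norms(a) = [0.98, 0.89]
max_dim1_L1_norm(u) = 175.52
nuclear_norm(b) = 132.38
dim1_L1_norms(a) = [1.27, 1.16]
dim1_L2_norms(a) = [1.02, 0.93]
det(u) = 367.34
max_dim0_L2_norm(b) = 116.05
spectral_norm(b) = 130.39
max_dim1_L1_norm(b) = 174.36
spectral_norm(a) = 1.38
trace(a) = -0.60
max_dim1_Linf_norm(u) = 115.39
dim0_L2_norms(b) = [116.05, 59.48]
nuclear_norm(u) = 133.76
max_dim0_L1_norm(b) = 129.79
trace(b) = 73.91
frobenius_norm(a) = 1.38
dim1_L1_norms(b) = [19.96, 174.36]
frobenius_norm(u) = 130.98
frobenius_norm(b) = 130.40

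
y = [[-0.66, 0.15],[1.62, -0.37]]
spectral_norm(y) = 1.79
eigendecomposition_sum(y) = [[-0.66, 0.15], [1.62, -0.37]] + [[-0.00, -0.00], [-0.0, -0.0]]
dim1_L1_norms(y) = [0.81, 1.99]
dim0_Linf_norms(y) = [1.62, 0.37]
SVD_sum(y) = [[-0.66,0.15], [1.62,-0.37]] + [[-0.0, -0.0], [-0.0, -0.0]]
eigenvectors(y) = [[-0.38,-0.22], [0.93,-0.98]]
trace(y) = -1.03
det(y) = 0.00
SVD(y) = [[-0.38, 0.93], [0.93, 0.38]] @ diag([1.7942685285964368, 0.000668796214655109]) @ [[0.97, -0.22], [-0.22, -0.97]]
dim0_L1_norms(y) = [2.28, 0.52]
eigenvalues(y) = [-1.03, -0.0]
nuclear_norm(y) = 1.79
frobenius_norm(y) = 1.79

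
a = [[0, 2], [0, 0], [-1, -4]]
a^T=[[0, 0, -1], [2, 0, -4]]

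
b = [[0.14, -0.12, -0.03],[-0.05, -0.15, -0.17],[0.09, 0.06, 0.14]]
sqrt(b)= [[0.36-0.01j, -0.18+0.21j, -0.04+0.14j], [-0.08-0.02j, -0.07+0.46j, (-0.25+0.32j)], [(0.14+0.01j), (0.08-0.19j), (0.35-0.13j)]]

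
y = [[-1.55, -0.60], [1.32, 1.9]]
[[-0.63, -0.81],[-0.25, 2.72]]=y @ [[0.63,-0.04], [-0.57,1.46]]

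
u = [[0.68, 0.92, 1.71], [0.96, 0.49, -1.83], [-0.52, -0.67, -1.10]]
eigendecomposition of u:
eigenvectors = [[-0.36, -0.65, -0.61], [-0.88, 0.75, 0.68], [0.30, -0.15, 0.40]]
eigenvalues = [1.51, 0.01, -1.44]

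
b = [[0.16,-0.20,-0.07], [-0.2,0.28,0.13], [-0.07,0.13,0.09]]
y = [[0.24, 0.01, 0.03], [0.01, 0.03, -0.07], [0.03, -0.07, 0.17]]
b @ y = [[0.03, 0.00, 0.01], [-0.04, -0.00, -0.00], [-0.01, -0.0, 0.00]]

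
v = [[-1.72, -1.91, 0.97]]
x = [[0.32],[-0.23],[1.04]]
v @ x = [[0.9]]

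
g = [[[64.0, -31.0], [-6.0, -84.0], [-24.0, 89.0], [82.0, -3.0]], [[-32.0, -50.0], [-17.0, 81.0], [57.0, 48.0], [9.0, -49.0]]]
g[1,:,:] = [[-32.0, -50.0], [-17.0, 81.0], [57.0, 48.0], [9.0, -49.0]]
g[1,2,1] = 48.0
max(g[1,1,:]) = 81.0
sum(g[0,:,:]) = 87.0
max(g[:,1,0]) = -6.0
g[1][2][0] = 57.0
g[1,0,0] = -32.0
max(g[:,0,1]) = -31.0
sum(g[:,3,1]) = -52.0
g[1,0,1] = -50.0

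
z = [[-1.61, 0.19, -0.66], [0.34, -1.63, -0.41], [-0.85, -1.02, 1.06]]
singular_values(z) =[1.97, 1.85, 1.26]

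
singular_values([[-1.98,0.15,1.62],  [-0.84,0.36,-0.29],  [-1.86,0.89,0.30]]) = [3.22, 1.2, 0.19]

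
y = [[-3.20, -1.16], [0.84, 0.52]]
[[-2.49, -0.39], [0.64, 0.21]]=y @[[0.80,  -0.06], [-0.06,  0.50]]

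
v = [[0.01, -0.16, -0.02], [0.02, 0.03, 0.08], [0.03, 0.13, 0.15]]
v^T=[[0.01, 0.02, 0.03],[-0.16, 0.03, 0.13],[-0.02, 0.08, 0.15]]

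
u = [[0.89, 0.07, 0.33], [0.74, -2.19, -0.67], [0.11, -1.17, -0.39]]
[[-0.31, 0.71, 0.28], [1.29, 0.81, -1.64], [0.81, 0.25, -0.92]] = u @ [[-0.47,0.56,0.08],[-0.91,-0.40,0.62],[0.53,0.72,0.51]]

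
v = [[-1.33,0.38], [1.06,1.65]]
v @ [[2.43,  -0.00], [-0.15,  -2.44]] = [[-3.29, -0.93],  [2.33, -4.03]]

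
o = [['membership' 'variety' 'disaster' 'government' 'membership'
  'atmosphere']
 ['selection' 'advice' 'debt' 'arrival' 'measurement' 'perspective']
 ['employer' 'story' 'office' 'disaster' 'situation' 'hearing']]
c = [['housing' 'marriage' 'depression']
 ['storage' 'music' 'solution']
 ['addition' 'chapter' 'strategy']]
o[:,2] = ['disaster', 'debt', 'office']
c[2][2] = 'strategy'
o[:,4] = ['membership', 'measurement', 'situation']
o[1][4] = 'measurement'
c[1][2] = 'solution'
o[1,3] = 'arrival'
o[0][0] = 'membership'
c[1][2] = 'solution'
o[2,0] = 'employer'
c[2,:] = ['addition', 'chapter', 'strategy']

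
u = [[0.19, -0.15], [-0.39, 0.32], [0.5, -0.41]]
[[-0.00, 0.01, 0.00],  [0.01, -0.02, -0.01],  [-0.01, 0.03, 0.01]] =u @[[-0.12, 0.15, -0.04],[-0.13, 0.11, -0.08]]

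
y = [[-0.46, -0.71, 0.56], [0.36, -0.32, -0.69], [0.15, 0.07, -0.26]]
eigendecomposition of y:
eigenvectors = [[(0.73+0j), (0.73-0j), 0.85+0.00j], [-0.06-0.65j, -0.06+0.65j, (-0.13+0j)], [-0.14-0.13j, -0.14+0.13j, (0.5+0j)]]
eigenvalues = [(-0.51+0.54j), (-0.51-0.54j), (-0.02+0j)]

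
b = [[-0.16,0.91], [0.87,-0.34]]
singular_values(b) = [1.15, 0.64]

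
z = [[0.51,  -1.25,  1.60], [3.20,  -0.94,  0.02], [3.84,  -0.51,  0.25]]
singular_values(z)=[5.17, 1.91, 0.4]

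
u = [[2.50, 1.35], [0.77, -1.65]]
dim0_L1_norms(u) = [3.27, 3.0]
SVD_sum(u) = [[2.44, 1.45], [-0.15, -0.09]] + [[0.06, -0.1],[0.92, -1.56]]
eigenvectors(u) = [[0.98, -0.29], [0.17, 0.96]]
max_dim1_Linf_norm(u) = 2.5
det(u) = -5.16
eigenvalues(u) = [2.74, -1.89]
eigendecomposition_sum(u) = [[2.6, 0.80], [0.46, 0.14]] + [[-0.10, 0.55], [0.31, -1.79]]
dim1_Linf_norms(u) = [2.5, 1.65]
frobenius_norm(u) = 3.37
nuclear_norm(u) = 4.66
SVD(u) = [[-1.0,0.06], [0.06,1.0]] @ diag([2.8445840755509963, 1.815555407340047]) @ [[-0.86, -0.51], [0.51, -0.86]]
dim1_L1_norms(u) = [3.85, 2.42]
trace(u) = 0.85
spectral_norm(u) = 2.84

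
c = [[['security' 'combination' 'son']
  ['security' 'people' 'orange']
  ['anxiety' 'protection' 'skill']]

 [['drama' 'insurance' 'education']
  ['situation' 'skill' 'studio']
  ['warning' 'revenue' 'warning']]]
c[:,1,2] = ['orange', 'studio']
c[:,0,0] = ['security', 'drama']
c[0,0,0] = 'security'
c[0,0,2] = 'son'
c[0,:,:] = [['security', 'combination', 'son'], ['security', 'people', 'orange'], ['anxiety', 'protection', 'skill']]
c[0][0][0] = 'security'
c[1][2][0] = 'warning'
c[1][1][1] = 'skill'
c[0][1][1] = 'people'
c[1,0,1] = 'insurance'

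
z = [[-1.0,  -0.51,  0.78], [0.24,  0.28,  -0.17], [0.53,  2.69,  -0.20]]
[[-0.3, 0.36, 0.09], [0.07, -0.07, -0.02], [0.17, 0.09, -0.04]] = z@[[0.16,-0.28,-0.16],[0.02,0.1,0.01],[-0.17,0.17,-0.08]]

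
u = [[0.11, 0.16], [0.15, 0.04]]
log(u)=[[-1.85+1.22j, (0.52-1.58j)], [0.48-1.48j, (-2.08+1.92j)]]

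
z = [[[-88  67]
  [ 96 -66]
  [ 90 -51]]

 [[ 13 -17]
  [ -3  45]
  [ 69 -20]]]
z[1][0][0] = 13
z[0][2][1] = -51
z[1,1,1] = 45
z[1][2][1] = -20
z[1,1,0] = -3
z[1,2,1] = -20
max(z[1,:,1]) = 45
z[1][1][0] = -3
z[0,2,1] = -51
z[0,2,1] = -51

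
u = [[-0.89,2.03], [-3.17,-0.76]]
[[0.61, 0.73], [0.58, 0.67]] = u@ [[-0.23, -0.27], [0.2, 0.24]]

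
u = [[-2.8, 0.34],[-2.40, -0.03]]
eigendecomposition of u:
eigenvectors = [[-0.71, -0.14], [-0.70, -0.99]]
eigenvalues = [-2.46, -0.37]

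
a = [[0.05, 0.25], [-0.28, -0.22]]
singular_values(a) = [0.41, 0.14]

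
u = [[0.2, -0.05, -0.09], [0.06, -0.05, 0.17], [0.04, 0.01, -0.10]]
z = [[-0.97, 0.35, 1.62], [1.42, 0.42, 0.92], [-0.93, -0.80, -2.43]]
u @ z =[[-0.18,0.12,0.50], [-0.29,-0.14,-0.36], [0.07,0.1,0.32]]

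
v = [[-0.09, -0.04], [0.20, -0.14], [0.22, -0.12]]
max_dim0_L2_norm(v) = 0.31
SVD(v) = [[-0.17,  -0.96], [0.69,  -0.28], [0.71,  0.05]] @ diag([0.3539449702505217, 0.08260119874649104]) @ [[0.87, -0.49], [0.49, 0.87]]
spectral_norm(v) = 0.35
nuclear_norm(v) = 0.44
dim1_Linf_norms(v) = [0.09, 0.2, 0.22]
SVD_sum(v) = [[-0.05, 0.03], [0.21, -0.12], [0.22, -0.12]] + [[-0.04, -0.07], [-0.01, -0.02], [0.0, 0.00]]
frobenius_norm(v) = 0.36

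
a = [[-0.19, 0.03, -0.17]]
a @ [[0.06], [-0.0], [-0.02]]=[[-0.01]]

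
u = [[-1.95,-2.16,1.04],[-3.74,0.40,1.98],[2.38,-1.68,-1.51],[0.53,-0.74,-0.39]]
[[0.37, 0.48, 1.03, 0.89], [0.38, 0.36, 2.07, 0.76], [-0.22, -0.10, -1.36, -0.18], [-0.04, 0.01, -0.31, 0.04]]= u @ [[0.05,-0.02,-0.52,-0.23], [-0.07,-0.12,0.02,-0.21], [0.3,0.17,0.06,-0.01]]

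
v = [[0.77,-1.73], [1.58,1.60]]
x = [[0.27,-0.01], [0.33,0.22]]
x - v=[[-0.5, 1.72],[-1.25, -1.38]]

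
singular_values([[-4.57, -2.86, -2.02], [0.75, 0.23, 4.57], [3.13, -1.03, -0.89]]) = [6.59, 4.27, 2.14]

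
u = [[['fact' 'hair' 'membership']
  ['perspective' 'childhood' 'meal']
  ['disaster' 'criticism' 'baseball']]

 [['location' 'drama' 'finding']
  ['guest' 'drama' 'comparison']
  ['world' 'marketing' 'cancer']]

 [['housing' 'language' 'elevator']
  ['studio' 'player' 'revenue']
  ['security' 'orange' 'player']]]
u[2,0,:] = ['housing', 'language', 'elevator']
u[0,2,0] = 'disaster'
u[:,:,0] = [['fact', 'perspective', 'disaster'], ['location', 'guest', 'world'], ['housing', 'studio', 'security']]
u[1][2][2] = 'cancer'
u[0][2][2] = 'baseball'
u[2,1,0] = 'studio'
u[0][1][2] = 'meal'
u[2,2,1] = 'orange'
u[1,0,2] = 'finding'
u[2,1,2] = 'revenue'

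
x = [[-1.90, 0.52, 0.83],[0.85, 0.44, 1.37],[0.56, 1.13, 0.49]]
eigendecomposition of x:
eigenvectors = [[-0.24, -0.96, 0.11], [-0.72, 0.27, -0.77], [-0.65, 0.09, 0.63]]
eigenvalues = [1.95, -2.12, -0.8]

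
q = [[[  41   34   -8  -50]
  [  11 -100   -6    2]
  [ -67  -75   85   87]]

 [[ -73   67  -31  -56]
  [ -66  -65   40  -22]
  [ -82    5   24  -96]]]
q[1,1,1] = -65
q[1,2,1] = 5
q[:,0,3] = [-50, -56]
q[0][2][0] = -67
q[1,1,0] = -66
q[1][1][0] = -66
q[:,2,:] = [[-67, -75, 85, 87], [-82, 5, 24, -96]]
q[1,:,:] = [[-73, 67, -31, -56], [-66, -65, 40, -22], [-82, 5, 24, -96]]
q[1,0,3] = -56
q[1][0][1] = 67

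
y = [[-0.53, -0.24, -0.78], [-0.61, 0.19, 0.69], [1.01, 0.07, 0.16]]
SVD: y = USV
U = [[-0.58, 0.57, 0.59], [-0.27, -0.81, 0.52], [0.77, 0.14, 0.62]]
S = [1.32, 1.07, 0.0]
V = [[0.95, 0.11, 0.29], [0.31, -0.26, -0.91], [-0.02, 0.96, -0.28]]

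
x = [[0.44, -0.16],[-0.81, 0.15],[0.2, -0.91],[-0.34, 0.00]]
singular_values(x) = [1.15, 0.75]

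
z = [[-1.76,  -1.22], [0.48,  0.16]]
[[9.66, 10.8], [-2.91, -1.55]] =z @[[-6.6, -0.54], [1.60, -8.07]]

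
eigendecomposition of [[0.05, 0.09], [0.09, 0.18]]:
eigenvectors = [[-0.89, -0.46],[0.46, -0.89]]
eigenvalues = [0.0, 0.23]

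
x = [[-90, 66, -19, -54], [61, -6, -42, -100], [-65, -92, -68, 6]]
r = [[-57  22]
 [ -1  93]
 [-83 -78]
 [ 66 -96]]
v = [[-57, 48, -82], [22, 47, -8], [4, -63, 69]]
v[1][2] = -8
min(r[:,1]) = -96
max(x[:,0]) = 61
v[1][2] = -8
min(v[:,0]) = -57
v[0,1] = 48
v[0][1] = 48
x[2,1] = -92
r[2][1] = -78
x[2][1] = -92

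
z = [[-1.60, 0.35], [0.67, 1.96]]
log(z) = [[(0.51+3.09j), 0.02-0.30j], [(0.04-0.57j), (0.7+0.06j)]]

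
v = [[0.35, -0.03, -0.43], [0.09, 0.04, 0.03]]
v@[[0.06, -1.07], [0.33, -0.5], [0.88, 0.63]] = [[-0.37, -0.63], [0.04, -0.10]]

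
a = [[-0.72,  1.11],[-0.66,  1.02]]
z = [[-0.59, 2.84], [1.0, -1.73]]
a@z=[[1.53, -3.97], [1.41, -3.64]]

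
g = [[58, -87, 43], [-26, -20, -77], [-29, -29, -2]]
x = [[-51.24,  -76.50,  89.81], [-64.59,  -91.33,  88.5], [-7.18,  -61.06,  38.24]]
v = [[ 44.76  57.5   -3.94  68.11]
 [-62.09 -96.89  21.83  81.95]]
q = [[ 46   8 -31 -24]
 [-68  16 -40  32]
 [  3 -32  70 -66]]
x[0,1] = -76.5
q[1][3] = 32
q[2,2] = 70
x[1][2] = 88.5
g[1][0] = -26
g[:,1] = [-87, -20, -29]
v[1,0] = -62.09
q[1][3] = 32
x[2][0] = -7.18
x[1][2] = 88.5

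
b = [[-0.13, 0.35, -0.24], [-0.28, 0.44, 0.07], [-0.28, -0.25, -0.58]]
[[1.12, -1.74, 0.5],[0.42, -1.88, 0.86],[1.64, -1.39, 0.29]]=b @ [[-0.75, 3.3, -1.85], [0.94, -2.46, 0.78], [-2.87, 1.86, 0.05]]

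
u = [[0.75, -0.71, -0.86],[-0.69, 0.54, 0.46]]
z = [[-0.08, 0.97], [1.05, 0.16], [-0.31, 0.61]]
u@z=[[-0.54, 0.09],[0.48, -0.30]]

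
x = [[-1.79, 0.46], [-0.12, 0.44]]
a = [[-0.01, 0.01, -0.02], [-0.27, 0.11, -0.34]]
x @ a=[[-0.11, 0.03, -0.12], [-0.12, 0.05, -0.15]]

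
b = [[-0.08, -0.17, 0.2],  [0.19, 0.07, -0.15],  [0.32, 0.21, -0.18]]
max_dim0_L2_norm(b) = 0.38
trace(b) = -0.19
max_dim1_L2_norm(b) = 0.42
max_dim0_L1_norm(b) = 0.59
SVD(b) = [[-0.45, -0.89, -0.01], [0.45, -0.22, -0.87], [0.77, -0.40, 0.5]] @ diag([0.5444188721429178, 0.13317142264549503, 0.05977845636354639]) @ [[0.68,0.50,-0.55], [-0.73,0.39,-0.55], [-0.06,0.77,0.63]]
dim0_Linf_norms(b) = [0.32, 0.21, 0.2]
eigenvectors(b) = [[(0.64+0j), (0.32-0.17j), 0.32+0.17j], [0.13+0.00j, -0.67+0.00j, (-0.67-0j)], [0.76+0.00j, -0.60+0.23j, -0.60-0.23j]]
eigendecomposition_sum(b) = [[(0.07+0j), -0.01+0.00j, (0.05-0j)], [(0.01+0j), (-0+0j), 0.01-0.00j], [(0.08+0j), -0.02+0.00j, 0.06-0.00j]] + [[-0.07-0.03j, -0.08-0.10j, 0.07+0.05j], [(0.09+0.12j), (0.04+0.23j), (-0.08-0.14j)], [0.12+0.08j, (0.11+0.2j), -0.12-0.10j]] + [[-0.07+0.03j, -0.08+0.10j, 0.07-0.05j], [(0.09-0.12j), 0.04-0.23j, -0.08+0.14j], [0.12-0.08j, (0.11-0.2j), -0.12+0.10j]]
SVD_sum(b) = [[-0.17, -0.12, 0.13], [0.17, 0.12, -0.13], [0.28, 0.21, -0.23]] + [[0.09, -0.05, 0.07], [0.02, -0.01, 0.02], [0.04, -0.02, 0.03]] + [[0.0, -0.0, -0.00], [0.00, -0.04, -0.03], [-0.0, 0.02, 0.02]]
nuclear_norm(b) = 0.74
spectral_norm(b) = 0.54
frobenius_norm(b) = 0.56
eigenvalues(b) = [(0.12+0j), (-0.16+0.1j), (-0.16-0.1j)]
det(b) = 0.00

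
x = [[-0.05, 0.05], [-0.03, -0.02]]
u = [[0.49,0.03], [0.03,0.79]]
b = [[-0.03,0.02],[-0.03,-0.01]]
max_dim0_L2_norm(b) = 0.04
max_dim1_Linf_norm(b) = 0.03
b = u @ x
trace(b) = -0.04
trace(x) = -0.07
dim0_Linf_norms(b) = [0.03, 0.02]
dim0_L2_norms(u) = [0.49, 0.79]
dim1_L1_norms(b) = [0.05, 0.04]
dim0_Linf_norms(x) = [0.05, 0.05]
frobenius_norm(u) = 0.93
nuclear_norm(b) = 0.06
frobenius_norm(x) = 0.08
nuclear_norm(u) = 1.28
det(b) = 0.00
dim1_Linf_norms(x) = [0.05, 0.03]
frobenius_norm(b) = 0.05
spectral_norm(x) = 0.07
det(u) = 0.39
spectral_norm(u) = 0.79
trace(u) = 1.28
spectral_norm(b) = 0.04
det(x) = 0.00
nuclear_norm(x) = 0.11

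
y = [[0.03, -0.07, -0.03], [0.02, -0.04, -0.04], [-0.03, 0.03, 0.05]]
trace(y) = 0.04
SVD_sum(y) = [[0.03, -0.06, -0.05], [0.02, -0.04, -0.03], [-0.02, 0.04, 0.04]] + [[-0.00,-0.01,0.02],[0.00,0.0,-0.0],[-0.0,-0.01,0.02]] + [[0.0, 0.00, 0.0], [-0.0, -0.0, -0.00], [-0.0, -0.00, -0.00]]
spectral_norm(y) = 0.12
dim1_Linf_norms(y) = [0.07, 0.04, 0.05]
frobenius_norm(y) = 0.12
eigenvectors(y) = [[(0.12-0.43j), (0.12+0.43j), (0.84+0j)],[(-0.43-0.03j), -0.43+0.03j, (0.52+0j)],[0.79+0.00j, 0.79-0.00j, (0.14+0j)]]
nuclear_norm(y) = 0.15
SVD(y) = [[-0.68, -0.69, 0.26], [-0.51, 0.18, -0.84], [0.53, -0.7, -0.48]] @ diag([0.11697989409241424, 0.029708333727495033, 0.00575493573059958]) @ [[-0.4, 0.72, 0.57], [0.14, 0.67, -0.73], [0.91, 0.21, 0.36]]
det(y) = -0.00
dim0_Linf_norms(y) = [0.03, 0.07, 0.05]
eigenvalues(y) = [(0.03+0.02j), (0.03-0.02j), (-0.02+0j)]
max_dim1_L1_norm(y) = 0.13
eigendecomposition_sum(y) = [[0.01+0.01j, (-0.02-0.02j), (-0.01-0.02j)],[(0.01-0.02j), (-0.01+0.02j), (-0.02+0.01j)],[-0.02+0.03j, 0.02-0.04j, 0.03-0.02j]] + [[0.01-0.01j, -0.02+0.02j, (-0.01+0.02j)],[0.01+0.02j, (-0.01-0.02j), (-0.02-0.01j)],[(-0.02-0.03j), (0.02+0.04j), 0.03+0.02j]] + [[0.00+0.00j, (-0.03-0j), (-0.02-0j)], [0.00+0.00j, (-0.02-0j), (-0.01-0j)], [0.00+0.00j, (-0-0j), (-0-0j)]]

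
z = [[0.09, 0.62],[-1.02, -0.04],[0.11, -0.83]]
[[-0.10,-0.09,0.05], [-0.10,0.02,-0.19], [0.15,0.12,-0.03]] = z@[[0.1, -0.01, 0.18], [-0.17, -0.14, 0.06]]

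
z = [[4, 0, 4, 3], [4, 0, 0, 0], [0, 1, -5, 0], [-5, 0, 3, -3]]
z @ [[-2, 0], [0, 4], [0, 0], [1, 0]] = [[-5, 0], [-8, 0], [0, 4], [7, 0]]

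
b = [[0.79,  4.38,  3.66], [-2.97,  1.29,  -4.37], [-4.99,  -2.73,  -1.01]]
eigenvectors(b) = [[(-0.69+0j),(-0.69-0j),-0.26+0.00j],[0.24-0.39j,0.24+0.39j,-0.73+0.00j],[0.15-0.54j,0.15+0.54j,(0.64+0j)]]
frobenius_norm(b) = 9.81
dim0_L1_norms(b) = [8.75, 8.4, 9.04]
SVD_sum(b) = [[3.04, 2.20, 2.98], [-2.54, -1.84, -2.50], [-3.20, -2.31, -3.14]] + [[-0.85, 2.22, -0.77], [-1.19, 3.11, -1.08], [0.14, -0.37, 0.13]] + [[-1.4,-0.03,1.45], [0.76,0.02,-0.79], [-1.93,-0.05,2.00]]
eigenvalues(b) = [(-1.51+5.32j), (-1.51-5.32j), (4.09+0j)]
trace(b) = 1.07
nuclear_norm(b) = 15.96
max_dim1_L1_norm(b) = 8.83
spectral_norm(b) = 8.03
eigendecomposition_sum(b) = [[0.31+2.85j, 1.77-0.09j, (2.13+1.03j)],[(-1.71-0.81j), -0.56+1.03j, (-1.32+0.84j)],[(-2.29-0.37j), -0.31+1.40j, -1.27+1.44j]] + [[0.31-2.85j, 1.77+0.09j, (2.13-1.03j)], [(-1.71+0.81j), (-0.56-1.03j), -1.32-0.84j], [-2.29+0.37j, (-0.31-1.4j), (-1.27-1.44j)]] + [[(0.16-0j),0.85+0.00j,-0.61+0.00j], [(0.46-0j),(2.4+0j),-1.73+0.00j], [-0.40+0.00j,(-2.11-0j),(1.52-0j)]]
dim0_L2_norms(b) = [5.86, 5.32, 5.79]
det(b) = 125.15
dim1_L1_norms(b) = [8.83, 8.63, 8.73]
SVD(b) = [[-0.6, 0.58, -0.56], [0.50, 0.81, 0.31], [0.63, -0.1, -0.77]] @ diag([8.029796605756838, 4.320745807384113, 3.6073012264223943]) @ [[-0.63, -0.46, -0.62],[-0.34, 0.89, -0.31],[0.69, 0.02, -0.72]]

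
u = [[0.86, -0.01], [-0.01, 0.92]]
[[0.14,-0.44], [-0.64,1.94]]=u@[[0.16, -0.49], [-0.69, 2.10]]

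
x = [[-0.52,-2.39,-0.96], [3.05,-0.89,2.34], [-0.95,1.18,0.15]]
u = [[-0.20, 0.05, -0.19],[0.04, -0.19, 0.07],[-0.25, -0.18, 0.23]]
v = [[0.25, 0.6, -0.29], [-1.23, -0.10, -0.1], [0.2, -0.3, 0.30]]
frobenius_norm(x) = 4.98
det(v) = 0.08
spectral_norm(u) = 0.40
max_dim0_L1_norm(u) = 0.49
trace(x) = -1.26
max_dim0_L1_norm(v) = 1.68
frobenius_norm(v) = 1.50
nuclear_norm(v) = 2.14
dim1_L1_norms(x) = [3.87, 6.28, 2.28]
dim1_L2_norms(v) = [0.71, 1.24, 0.47]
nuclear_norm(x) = 7.36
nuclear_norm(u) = 0.83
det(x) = 5.27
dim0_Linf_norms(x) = [3.05, 2.39, 2.34]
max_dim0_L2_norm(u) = 0.32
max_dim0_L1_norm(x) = 4.52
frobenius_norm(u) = 0.52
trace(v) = 0.45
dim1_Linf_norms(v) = [0.6, 1.23, 0.3]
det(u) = 0.02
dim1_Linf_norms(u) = [0.2, 0.19, 0.25]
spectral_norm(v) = 1.29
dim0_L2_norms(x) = [3.24, 2.81, 2.53]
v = x @ u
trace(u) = -0.16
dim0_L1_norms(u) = [0.49, 0.42, 0.49]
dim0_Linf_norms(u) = [0.25, 0.19, 0.23]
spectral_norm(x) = 4.07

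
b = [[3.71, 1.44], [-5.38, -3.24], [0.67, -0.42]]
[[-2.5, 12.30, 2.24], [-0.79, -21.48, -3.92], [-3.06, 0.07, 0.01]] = b@ [[-2.16, 2.09, 0.38],[3.83, 3.16, 0.58]]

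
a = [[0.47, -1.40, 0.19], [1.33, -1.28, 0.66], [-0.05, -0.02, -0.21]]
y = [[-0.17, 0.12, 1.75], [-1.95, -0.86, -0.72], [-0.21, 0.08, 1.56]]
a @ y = [[2.61,1.28,2.13],[2.13,1.31,4.28],[0.09,-0.01,-0.4]]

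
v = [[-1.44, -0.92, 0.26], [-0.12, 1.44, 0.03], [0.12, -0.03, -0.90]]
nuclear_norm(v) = 3.97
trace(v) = -0.90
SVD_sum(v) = [[-0.94,-1.29,0.23], [0.63,0.86,-0.15], [0.10,0.14,-0.03]] + [[-0.39, 0.33, 0.24],[-0.65, 0.54, 0.40],[0.34, -0.28, -0.21]] + [[-0.1, 0.04, -0.22], [-0.10, 0.04, -0.21], [-0.32, 0.11, -0.67]]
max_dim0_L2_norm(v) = 1.71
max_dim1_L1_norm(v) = 2.62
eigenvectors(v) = [[0.98,  0.39,  -0.3], [0.04,  0.01,  0.95], [-0.19,  0.92,  -0.03]]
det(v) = 1.92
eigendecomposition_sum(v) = [[-1.4, -0.43, 0.60], [-0.06, -0.02, 0.03], [0.26, 0.08, -0.11]] + [[-0.06,-0.03,-0.33],[-0.00,-0.00,-0.01],[-0.15,-0.07,-0.79]] + [[0.02, -0.46, -0.00], [-0.06, 1.46, 0.01], [0.00, -0.04, -0.00]]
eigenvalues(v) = [-1.53, -0.85, 1.48]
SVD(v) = [[-0.83, -0.48, 0.29], [0.55, -0.78, 0.29], [0.09, 0.4, 0.91]] @ diag([1.9471982447980285, 1.1977586772308513, 0.8219447345008528]) @ [[0.58, 0.80, -0.14], [0.69, -0.58, -0.43], [-0.42, 0.15, -0.89]]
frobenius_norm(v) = 2.43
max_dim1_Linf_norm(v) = 1.44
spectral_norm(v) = 1.95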